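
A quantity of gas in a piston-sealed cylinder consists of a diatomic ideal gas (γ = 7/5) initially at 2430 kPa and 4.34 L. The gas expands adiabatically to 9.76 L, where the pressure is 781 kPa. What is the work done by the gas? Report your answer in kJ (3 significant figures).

W ≈ 7.31 kJ

Adiabatic: W = (P₁V₁ − P₂V₂)/(γ − 1) with γ = 7/5.
P₁V₁ = 10546 J, P₂V₂ = 7623 J.
W = (10546 − 7623) / 0.4 = 7309 J.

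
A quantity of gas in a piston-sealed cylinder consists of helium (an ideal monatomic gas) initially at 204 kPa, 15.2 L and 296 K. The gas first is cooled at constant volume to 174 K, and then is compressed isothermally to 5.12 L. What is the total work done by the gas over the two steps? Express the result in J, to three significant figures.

Step 1 (isochoric): W = 0 (constant volume).
After step 1: P = 119.9 kPa (V unchanged).
Step 2 (isothermal): W = P₁V₁ ln(V₂/V₁) = (1823) ln(5.12/15.2) = -1983 J.
W_total = 0 − 1983 = -1983 J.

W_total ≈ -1980 J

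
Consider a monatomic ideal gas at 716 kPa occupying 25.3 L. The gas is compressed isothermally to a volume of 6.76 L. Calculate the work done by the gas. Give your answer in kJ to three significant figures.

Isothermal: W = nRT ln(V₂/V₁) = P₁V₁ ln(V₂/V₁).
P₁V₁ = (716 kPa)(25.3 L) = 18115 J.
W = 18115 × ln(6.76/25.3) = 18115 × -1.32
W_by_gas = -23908 J.

W ≈ -23.9 kJ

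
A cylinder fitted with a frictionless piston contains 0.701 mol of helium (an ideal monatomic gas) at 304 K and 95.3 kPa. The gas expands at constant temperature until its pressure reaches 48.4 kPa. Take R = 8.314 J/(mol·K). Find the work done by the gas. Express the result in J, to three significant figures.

W ≈ 1200 J

Isothermal process: W = nRT ln(V₂/V₁) = nRT ln(P₁/P₂).
W = (0.701)(8.314)(304) × ln(95.3/48.4)
  = 1772 × ln(1.969) = 1772 × 0.6775
W_by_gas = 1200 J.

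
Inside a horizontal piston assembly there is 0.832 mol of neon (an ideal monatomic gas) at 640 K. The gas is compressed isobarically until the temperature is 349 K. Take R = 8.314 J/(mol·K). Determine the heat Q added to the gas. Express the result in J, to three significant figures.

Isobaric: W = nRΔT = (0.832)(8.314)(-291) = -2013 J.
ΔU = nCᵥΔT with Cᵥ = 3R/2: ΔU = (0.832)(12.47)(-291) = -3019 J.
Q = ΔU + W = -3019 − 2013 = -5032 J.

Q ≈ -5030 J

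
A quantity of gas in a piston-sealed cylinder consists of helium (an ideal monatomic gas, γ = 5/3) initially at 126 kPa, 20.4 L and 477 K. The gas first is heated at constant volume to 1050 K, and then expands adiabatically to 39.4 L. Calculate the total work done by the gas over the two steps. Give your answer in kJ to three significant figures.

Step 1 (isochoric): W = 0 (constant volume).
After step 1: P = 277.4 kPa (V unchanged).
Step 2 (adiabatic): W = (P₁V₁ − P₂V₂)/(γ−1) = (5658 − 3648)/0.667 = 3015 J.
W_total = 0 + 3015 = 3015 J.

W_total ≈ 3.01 kJ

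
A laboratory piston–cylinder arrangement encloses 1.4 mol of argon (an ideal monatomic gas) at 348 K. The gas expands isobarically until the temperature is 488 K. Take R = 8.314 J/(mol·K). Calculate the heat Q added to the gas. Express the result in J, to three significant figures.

Q ≈ 4070 J

Isobaric: W = nRΔT = (1.4)(8.314)(140) = 1630 J.
ΔU = nCᵥΔT with Cᵥ = 3R/2: ΔU = (1.4)(12.47)(140) = 2444 J.
Q = ΔU + W = 2444 + 1630 = 4074 J.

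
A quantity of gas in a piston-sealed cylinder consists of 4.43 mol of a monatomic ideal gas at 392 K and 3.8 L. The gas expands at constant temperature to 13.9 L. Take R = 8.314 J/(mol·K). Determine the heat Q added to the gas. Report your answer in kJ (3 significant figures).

Isothermal ⇒ ΔU = 0, so Q = W = nRT ln(V₂/V₁).
Q = (4.43)(8.314)(392) ln(13.9/3.8) = 14438 × 1.297 = 18724 J.

Q ≈ 18.7 kJ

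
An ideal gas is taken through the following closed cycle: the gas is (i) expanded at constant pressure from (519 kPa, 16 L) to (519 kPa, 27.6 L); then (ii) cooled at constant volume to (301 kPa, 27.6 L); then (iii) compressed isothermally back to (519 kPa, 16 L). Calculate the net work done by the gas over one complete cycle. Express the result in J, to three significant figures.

W_net ≈ 1490 J

Leg (i): W = PΔV = (519)(27.6 − 16) = 6020 J.
Leg (ii): W = 0.
Leg (iii): W = PᵢVᵢ ln(V_f/Vᵢ) = (8308) ln(16/27.6) = -4530 J.
W_net = 6020 − 4530 = 1491 J.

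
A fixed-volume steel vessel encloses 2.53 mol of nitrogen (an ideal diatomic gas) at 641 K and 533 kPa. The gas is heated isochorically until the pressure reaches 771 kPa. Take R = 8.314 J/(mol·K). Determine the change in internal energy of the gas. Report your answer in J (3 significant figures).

Constant volume ⇒ W = 0, so Q = ΔU = nCᵥΔT with Cᵥ = 5R/2 = 20.79 J/(mol·K).
At constant V, T₂/T₁ = P₂/P₁ ⇒ ΔT = T₁(P₂/P₁ − 1) = 641·(771/533 − 1) = 286.2 K.
ΔU = (2.53)(20.79)(286.2) = 15051 J.

ΔU ≈ 15100 J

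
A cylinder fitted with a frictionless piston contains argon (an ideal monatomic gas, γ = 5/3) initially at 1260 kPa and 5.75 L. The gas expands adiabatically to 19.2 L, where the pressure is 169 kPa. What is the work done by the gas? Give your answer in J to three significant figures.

W ≈ 6000 J

Adiabatic: W = (P₁V₁ − P₂V₂)/(γ − 1) with γ = 5/3.
P₁V₁ = 7245 J, P₂V₂ = 3245 J.
W = (7245 − 3245) / 0.6667 = 6000 J.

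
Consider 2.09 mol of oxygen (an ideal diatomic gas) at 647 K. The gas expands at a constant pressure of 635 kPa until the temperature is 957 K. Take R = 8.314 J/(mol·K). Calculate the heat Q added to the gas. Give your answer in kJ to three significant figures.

Q ≈ 18.9 kJ

Isobaric: W = nRΔT = (2.09)(8.314)(310) = 5387 J.
ΔU = nCᵥΔT with Cᵥ = 5R/2: ΔU = (2.09)(20.79)(310) = 13467 J.
Q = ΔU + W = 13467 + 5387 = 18853 J.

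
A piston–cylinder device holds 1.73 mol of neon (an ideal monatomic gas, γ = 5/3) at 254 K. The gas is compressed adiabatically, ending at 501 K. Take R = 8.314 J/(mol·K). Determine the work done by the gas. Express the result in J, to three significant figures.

W ≈ -5330 J

Adiabatic ⇒ Q = 0, so W_by = −ΔU = nCᵥ(T₁ − T₂).
Cᵥ = 3R/2 = 12.47 J/(mol·K).
W = (1.73)(12.47)(254 − 501) = -5329 J.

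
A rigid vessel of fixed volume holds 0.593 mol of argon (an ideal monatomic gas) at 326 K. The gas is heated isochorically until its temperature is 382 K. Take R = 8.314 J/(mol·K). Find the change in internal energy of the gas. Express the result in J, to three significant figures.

ΔU ≈ 414 J

Constant volume ⇒ W = 0, so Q = ΔU = nCᵥΔT with Cᵥ = 3R/2 = 12.47 J/(mol·K).
ΔU = (0.593)(12.47)(382 − 326) = 414.1 J.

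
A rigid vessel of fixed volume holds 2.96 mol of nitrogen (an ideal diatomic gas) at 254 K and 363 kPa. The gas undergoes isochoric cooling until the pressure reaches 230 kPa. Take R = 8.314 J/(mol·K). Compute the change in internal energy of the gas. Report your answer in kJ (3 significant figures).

ΔU ≈ -5.73 kJ

Constant volume ⇒ W = 0, so Q = ΔU = nCᵥΔT with Cᵥ = 5R/2 = 20.79 J/(mol·K).
At constant V, T₂/T₁ = P₂/P₁ ⇒ ΔT = T₁(P₂/P₁ − 1) = 254·(230/363 − 1) = -93.06 K.
ΔU = (2.96)(20.79)(-93.06) = -5726 J.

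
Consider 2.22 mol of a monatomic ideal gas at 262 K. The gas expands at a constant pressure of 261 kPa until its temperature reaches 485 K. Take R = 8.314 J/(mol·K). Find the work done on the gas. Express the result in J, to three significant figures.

W ≈ -4120 J

Isobaric: W = P ΔV = nR ΔT.
W = (2.22)(8.314)(485 − 262) = 4116 J.
Work on gas = −W_by = -4116 J.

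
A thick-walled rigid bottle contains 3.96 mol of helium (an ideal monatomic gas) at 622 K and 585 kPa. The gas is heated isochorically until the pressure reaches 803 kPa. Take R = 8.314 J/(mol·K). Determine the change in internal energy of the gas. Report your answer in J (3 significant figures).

Constant volume ⇒ W = 0, so Q = ΔU = nCᵥΔT with Cᵥ = 3R/2 = 12.47 J/(mol·K).
At constant V, T₂/T₁ = P₂/P₁ ⇒ ΔT = T₁(P₂/P₁ − 1) = 622·(803/585 − 1) = 231.8 K.
ΔU = (3.96)(12.47)(231.8) = 11447 J.

ΔU ≈ 11400 J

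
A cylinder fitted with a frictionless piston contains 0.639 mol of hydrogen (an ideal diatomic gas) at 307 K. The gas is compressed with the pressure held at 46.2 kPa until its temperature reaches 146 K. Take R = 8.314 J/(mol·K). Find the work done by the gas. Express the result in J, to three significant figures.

W ≈ -855 J

Isobaric: W = P ΔV = nR ΔT.
W = (0.639)(8.314)(146 − 307) = -855.3 J.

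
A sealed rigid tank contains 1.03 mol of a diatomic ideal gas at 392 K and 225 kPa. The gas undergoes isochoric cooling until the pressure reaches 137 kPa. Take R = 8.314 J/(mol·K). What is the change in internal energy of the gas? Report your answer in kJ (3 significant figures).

ΔU ≈ -3.28 kJ

Constant volume ⇒ W = 0, so Q = ΔU = nCᵥΔT with Cᵥ = 5R/2 = 20.79 J/(mol·K).
At constant V, T₂/T₁ = P₂/P₁ ⇒ ΔT = T₁(P₂/P₁ − 1) = 392·(137/225 − 1) = -153.3 K.
ΔU = (1.03)(20.79)(-153.3) = -3282 J.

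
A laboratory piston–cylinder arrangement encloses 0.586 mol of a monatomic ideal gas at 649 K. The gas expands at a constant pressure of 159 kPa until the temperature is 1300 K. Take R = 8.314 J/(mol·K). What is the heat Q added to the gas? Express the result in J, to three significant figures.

Q ≈ 7930 J

Isobaric: W = nRΔT = (0.586)(8.314)(651) = 3172 J.
ΔU = nCᵥΔT with Cᵥ = 3R/2: ΔU = (0.586)(12.47)(651) = 4758 J.
Q = ΔU + W = 4758 + 3172 = 7929 J.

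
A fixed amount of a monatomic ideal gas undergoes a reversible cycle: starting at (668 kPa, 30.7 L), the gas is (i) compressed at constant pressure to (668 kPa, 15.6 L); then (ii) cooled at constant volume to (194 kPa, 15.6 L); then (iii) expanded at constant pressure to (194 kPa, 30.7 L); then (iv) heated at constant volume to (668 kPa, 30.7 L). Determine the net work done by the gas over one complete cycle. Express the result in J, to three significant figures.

Constant-volume legs do no work.
W(i) = (668)(15.6 − 30.7) = -10087 J; W(iii) = (194)(30.7 − 15.6) = 2929 J.
W_net = -10087 + 2929 = -7157 J (the counter-clockwise enclosed area).

W_net ≈ -7160 J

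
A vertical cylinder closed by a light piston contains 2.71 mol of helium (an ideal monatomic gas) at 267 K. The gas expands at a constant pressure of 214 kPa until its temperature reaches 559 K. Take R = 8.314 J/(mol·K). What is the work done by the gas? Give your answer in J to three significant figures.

W ≈ 6580 J

Isobaric: W = P ΔV = nR ΔT.
W = (2.71)(8.314)(559 − 267) = 6579 J.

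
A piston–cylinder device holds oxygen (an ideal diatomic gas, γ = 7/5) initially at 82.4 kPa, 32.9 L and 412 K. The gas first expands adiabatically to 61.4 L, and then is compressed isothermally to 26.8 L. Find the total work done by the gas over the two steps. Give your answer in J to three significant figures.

W_total ≈ -254 J

Step 1 (adiabatic): W = (P₁V₁ − P₂V₂)/(γ−1) = (2711 − 2112)/0.4 = 1497 J.
After step 1: P = 34.4 kPa, V = 61.4 L, T = 321 K.
Step 2 (isothermal): W = P₁V₁ ln(V₂/V₁) = (2112) ln(26.8/61.4) = -1751 J.
W_total = 1497 − 1751 = -254.1 J.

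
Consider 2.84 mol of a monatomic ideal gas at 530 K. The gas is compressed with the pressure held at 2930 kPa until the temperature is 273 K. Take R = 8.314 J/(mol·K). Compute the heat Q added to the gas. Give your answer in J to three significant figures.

Q ≈ -15200 J

Isobaric: W = nRΔT = (2.84)(8.314)(-257) = -6068 J.
ΔU = nCᵥΔT with Cᵥ = 3R/2: ΔU = (2.84)(12.47)(-257) = -9102 J.
Q = ΔU + W = -9102 − 6068 = -15171 J.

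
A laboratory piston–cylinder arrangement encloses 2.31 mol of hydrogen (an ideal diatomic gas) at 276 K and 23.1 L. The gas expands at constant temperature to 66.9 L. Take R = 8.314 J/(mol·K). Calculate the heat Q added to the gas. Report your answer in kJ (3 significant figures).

Q ≈ 5.64 kJ

Isothermal ⇒ ΔU = 0, so Q = W = nRT ln(V₂/V₁).
Q = (2.31)(8.314)(276) ln(66.9/23.1) = 5301 × 1.063 = 5637 J.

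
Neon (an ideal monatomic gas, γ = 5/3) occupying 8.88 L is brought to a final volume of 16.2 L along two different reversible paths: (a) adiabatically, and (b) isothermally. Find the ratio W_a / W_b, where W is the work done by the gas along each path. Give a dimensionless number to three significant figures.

Path (a) adiabatic: W = P₁V₁(1 − (V₁/V₂)^(γ−1))/(γ−1) → W_a/(P₁V₁) = 0.4953.
Path (b) isothermal: W = P₁V₁ ln(V₂/V₁) → W_b/(P₁V₁) = 0.6012.
W_a / W_b = 0.4953 / 0.6012 = 0.8239.

W_a / W_b ≈ 0.824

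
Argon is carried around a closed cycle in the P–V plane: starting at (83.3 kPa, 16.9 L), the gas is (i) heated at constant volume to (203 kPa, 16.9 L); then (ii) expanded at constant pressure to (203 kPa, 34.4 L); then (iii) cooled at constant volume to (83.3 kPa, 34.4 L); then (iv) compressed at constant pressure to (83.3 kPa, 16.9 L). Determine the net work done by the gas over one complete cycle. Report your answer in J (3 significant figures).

Constant-volume legs do no work.
W(ii) = (203)(34.4 − 16.9) = 3552 J; W(iv) = (83.3)(16.9 − 34.4) = -1458 J.
W_net = 3552 − 1458 = 2095 J (the clockwise enclosed area).

W_net ≈ 2090 J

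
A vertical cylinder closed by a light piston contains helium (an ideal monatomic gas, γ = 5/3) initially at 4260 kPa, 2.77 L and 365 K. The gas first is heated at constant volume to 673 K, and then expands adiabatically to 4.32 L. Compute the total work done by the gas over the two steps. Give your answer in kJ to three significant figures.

W_total ≈ 8.37 kJ

Step 1 (isochoric): W = 0 (constant volume).
After step 1: P = 7855 kPa (V unchanged).
Step 2 (adiabatic): W = (P₁V₁ − P₂V₂)/(γ−1) = (21758 − 16179)/0.667 = 8368 J.
W_total = 0 + 8368 = 8368 J.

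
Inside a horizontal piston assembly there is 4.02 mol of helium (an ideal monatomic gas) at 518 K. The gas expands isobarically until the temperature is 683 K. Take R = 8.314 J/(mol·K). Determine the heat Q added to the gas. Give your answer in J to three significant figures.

Q ≈ 13800 J

Isobaric: W = nRΔT = (4.02)(8.314)(165) = 5515 J.
ΔU = nCᵥΔT with Cᵥ = 3R/2: ΔU = (4.02)(12.47)(165) = 8272 J.
Q = ΔU + W = 8272 + 5515 = 13787 J.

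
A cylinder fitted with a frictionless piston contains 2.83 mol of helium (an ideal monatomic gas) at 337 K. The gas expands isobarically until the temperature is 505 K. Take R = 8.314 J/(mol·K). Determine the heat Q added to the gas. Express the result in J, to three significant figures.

Q ≈ 9880 J

Isobaric: W = nRΔT = (2.83)(8.314)(168) = 3953 J.
ΔU = nCᵥΔT with Cᵥ = 3R/2: ΔU = (2.83)(12.47)(168) = 5929 J.
Q = ΔU + W = 5929 + 3953 = 9882 J.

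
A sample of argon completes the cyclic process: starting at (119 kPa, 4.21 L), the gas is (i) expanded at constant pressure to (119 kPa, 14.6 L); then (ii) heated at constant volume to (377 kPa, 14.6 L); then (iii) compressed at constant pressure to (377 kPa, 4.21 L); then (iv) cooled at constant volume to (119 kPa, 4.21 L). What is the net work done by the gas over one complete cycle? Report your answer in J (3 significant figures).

W_net ≈ -2680 J

Constant-volume legs do no work.
W(i) = (119)(14.6 − 4.21) = 1236 J; W(iii) = (377)(4.21 − 14.6) = -3917 J.
W_net = 1236 − 3917 = -2681 J (the counter-clockwise enclosed area).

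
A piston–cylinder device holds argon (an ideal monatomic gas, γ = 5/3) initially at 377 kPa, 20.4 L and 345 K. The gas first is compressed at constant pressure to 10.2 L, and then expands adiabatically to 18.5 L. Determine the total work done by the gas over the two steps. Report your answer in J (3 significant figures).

W_total ≈ -1960 J

Step 1 (isobaric): W = PΔV = (377 kPa)(10.2 − 20.4 L) = -3845 J.
After step 1: P = 377 kPa, V = 10.2 L, T = 172.5 K.
Step 2 (adiabatic): W = (P₁V₁ − P₂V₂)/(γ−1) = (3845 − 2586)/0.667 = 1890 J.
W_total = -3845 + 1890 = -1956 J.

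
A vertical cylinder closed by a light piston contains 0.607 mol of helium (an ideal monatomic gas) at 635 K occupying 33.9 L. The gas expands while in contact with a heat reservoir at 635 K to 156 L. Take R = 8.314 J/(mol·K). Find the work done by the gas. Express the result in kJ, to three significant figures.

Isothermal: W = nRT ln(V₂/V₁).
W = (0.607)(8.314)(635) × ln(156/33.9)
  = 3205 × 1.526
W_by_gas = 4892 J.

W ≈ 4.89 kJ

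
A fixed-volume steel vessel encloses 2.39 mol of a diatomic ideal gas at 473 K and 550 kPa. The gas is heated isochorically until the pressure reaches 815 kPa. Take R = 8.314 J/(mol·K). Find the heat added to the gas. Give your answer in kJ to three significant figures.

Constant volume ⇒ W = 0, so Q = ΔU = nCᵥΔT with Cᵥ = 5R/2 = 20.79 J/(mol·K).
At constant V, T₂/T₁ = P₂/P₁ ⇒ ΔT = T₁(P₂/P₁ − 1) = 473·(815/550 − 1) = 227.9 K.
ΔU = (2.39)(20.79)(227.9) = 11321 J.

Q ≈ 11.3 kJ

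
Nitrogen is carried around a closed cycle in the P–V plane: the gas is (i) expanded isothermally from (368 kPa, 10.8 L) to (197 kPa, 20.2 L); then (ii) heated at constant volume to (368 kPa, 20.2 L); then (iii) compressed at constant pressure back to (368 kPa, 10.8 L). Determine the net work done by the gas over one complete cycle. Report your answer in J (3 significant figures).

W_net ≈ -971 J

Leg (i): W = PᵢVᵢ ln(V_f/Vᵢ) = (3974) ln(20.2/10.8) = 2489 J.
Leg (ii): W = 0.
Leg (iii): W = PΔV = (368)(10.8 − 20.2) = -3459 J.
W_net = 2489 − 3459 = -970.7 J.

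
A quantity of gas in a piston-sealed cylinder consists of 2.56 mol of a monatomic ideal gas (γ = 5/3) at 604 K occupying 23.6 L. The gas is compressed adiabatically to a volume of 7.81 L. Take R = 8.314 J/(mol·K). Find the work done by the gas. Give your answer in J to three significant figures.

W ≈ -21000 J

Adiabatic: TV^(γ−1) = const with γ = 5/3.
T₂ = T₁ (V₁/V₂)^(γ−1) = 604 × (23.6/7.81)^0.667 = 604 × 2.09 = 1262 K.
W_by = nCᵥ(T₁ − T₂) = (2.56)(12.47)(604 − 1262) = -21021 J.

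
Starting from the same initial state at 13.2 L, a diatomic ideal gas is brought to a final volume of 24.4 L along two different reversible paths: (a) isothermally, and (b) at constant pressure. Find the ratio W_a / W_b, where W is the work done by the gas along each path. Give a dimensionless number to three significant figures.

W_a / W_b ≈ 0.724

Path (a) isothermal: W = P₁V₁ ln(V₂/V₁) → W_a/(P₁V₁) = 0.6144.
Path (b) isobaric: W = P₁(V₂ − V₁) → W_b/(P₁V₁) = 0.8485.
W_a / W_b = 0.6144 / 0.8485 = 0.7241.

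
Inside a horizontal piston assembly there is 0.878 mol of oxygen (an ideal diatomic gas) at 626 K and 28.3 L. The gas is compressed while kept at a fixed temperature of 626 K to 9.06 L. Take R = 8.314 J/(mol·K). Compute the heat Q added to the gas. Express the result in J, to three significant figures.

Isothermal ⇒ ΔU = 0, so Q = W = nRT ln(V₂/V₁).
Q = (0.878)(8.314)(626) ln(9.06/28.3) = 4570 × -1.139 = -5205 J.

Q ≈ -5200 J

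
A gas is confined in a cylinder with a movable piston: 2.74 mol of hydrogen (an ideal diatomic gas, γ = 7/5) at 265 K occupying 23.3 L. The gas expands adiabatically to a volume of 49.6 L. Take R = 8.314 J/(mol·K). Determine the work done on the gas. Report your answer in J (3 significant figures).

Adiabatic: TV^(γ−1) = const with γ = 7/5.
T₂ = T₁ (V₁/V₂)^(γ−1) = 265 × (23.3/49.6)^0.4 = 265 × 0.7392 = 195.9 K.
W_by = nCᵥ(T₁ − T₂) = (2.74)(20.79)(265 − 195.9) = 3936 J.
Work on gas = −W_by = -3936 J.

W ≈ -3940 J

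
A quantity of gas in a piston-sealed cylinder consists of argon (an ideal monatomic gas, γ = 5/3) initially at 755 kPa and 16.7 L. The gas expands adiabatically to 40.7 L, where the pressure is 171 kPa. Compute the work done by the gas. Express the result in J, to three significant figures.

W ≈ 8470 J

Adiabatic: W = (P₁V₁ − P₂V₂)/(γ − 1) with γ = 5/3.
P₁V₁ = 12608 J, P₂V₂ = 6960 J.
W = (12608 − 6960) / 0.6667 = 8473 J.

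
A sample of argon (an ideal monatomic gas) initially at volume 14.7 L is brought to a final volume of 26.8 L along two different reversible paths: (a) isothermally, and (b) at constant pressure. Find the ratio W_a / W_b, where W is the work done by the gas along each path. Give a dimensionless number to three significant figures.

W_a / W_b ≈ 0.730

Path (a) isothermal: W = P₁V₁ ln(V₂/V₁) → W_a/(P₁V₁) = 0.6006.
Path (b) isobaric: W = P₁(V₂ − V₁) → W_b/(P₁V₁) = 0.8231.
W_a / W_b = 0.6006 / 0.8231 = 0.7296.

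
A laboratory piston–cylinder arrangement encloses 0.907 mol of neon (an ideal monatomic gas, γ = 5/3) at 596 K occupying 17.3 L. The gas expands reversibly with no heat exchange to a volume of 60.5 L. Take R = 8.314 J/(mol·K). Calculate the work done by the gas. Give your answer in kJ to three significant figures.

W ≈ 3.82 kJ

Adiabatic: TV^(γ−1) = const with γ = 5/3.
T₂ = T₁ (V₁/V₂)^(γ−1) = 596 × (17.3/60.5)^0.667 = 596 × 0.434 = 258.7 K.
W_by = nCᵥ(T₁ − T₂) = (0.907)(12.47)(596 − 258.7) = 3815 J.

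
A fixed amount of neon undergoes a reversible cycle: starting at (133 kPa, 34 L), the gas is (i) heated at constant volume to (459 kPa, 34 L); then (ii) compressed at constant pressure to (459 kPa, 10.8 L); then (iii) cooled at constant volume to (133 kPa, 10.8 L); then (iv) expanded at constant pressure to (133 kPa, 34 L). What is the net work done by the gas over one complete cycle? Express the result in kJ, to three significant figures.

W_net ≈ -7.56 kJ

Constant-volume legs do no work.
W(ii) = (459)(10.8 − 34) = -10649 J; W(iv) = (133)(34 − 10.8) = 3086 J.
W_net = -10649 + 3086 = -7563 J (the counter-clockwise enclosed area).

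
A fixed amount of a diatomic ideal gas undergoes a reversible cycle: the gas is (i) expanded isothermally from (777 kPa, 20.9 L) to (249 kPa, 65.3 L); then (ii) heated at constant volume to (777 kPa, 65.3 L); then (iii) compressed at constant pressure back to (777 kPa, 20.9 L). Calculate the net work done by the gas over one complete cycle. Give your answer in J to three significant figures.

W_net ≈ -16000 J

Leg (i): W = PᵢVᵢ ln(V_f/Vᵢ) = (16239) ln(65.3/20.9) = 18501 J.
Leg (ii): W = 0.
Leg (iii): W = PΔV = (777)(20.9 − 65.3) = -34499 J.
W_net = 18501 − 34499 = -15998 J.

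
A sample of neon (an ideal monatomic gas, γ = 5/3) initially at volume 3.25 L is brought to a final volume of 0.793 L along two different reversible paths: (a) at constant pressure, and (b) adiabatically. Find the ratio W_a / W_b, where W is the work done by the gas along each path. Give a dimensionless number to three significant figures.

Path (a) isobaric: W = P₁(V₂ − V₁) → W_a/(P₁V₁) = -0.756.
Path (b) adiabatic: W = P₁V₁(1 − (V₁/V₂)^(γ−1))/(γ−1) → W_b/(P₁V₁) = -2.341.
W_a / W_b = -0.756 / -2.341 = 0.3229.

W_a / W_b ≈ 0.323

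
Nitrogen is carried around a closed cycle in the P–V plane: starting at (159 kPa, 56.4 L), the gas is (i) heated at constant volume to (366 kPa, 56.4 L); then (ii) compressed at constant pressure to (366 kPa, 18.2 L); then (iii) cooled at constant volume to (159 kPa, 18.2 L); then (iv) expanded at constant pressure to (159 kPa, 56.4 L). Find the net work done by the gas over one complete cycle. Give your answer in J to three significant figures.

Constant-volume legs do no work.
W(ii) = (366)(18.2 − 56.4) = -13981 J; W(iv) = (159)(56.4 − 18.2) = 6074 J.
W_net = -13981 + 6074 = -7907 J (the counter-clockwise enclosed area).

W_net ≈ -7910 J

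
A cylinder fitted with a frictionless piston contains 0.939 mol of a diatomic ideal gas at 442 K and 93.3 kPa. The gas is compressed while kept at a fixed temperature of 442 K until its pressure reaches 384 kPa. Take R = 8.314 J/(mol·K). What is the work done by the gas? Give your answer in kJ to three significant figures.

Isothermal process: W = nRT ln(V₂/V₁) = nRT ln(P₁/P₂).
W = (0.939)(8.314)(442) × ln(93.3/384)
  = 3451 × ln(0.243) = 3451 × -1.415
W_by_gas = -4882 J.

W ≈ -4.88 kJ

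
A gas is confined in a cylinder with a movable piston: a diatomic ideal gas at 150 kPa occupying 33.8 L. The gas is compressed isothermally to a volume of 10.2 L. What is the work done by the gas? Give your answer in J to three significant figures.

W ≈ -6070 J

Isothermal: W = nRT ln(V₂/V₁) = P₁V₁ ln(V₂/V₁).
P₁V₁ = (150 kPa)(33.8 L) = 5070 J.
W = 5070 × ln(10.2/33.8) = 5070 × -1.198
W_by_gas = -6074 J.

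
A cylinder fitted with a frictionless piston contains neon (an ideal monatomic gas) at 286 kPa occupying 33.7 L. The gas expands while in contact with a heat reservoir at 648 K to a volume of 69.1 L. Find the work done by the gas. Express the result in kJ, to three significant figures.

Isothermal: W = nRT ln(V₂/V₁) = P₁V₁ ln(V₂/V₁).
P₁V₁ = (286 kPa)(33.7 L) = 9638 J.
W = 9638 × ln(69.1/33.7) = 9638 × 0.7181
W_by_gas = 6921 J.

W ≈ 6.92 kJ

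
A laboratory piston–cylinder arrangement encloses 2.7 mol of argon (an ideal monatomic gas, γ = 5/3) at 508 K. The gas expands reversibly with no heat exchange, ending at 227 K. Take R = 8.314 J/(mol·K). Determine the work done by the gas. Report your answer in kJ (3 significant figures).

W ≈ 9.46 kJ

Adiabatic ⇒ Q = 0, so W_by = −ΔU = nCᵥ(T₁ − T₂).
Cᵥ = 3R/2 = 12.47 J/(mol·K).
W = (2.7)(12.47)(508 − 227) = 9462 J.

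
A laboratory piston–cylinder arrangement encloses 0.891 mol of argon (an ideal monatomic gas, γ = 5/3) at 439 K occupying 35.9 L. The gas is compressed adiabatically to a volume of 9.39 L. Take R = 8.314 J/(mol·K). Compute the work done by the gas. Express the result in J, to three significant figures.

Adiabatic: TV^(γ−1) = const with γ = 5/3.
T₂ = T₁ (V₁/V₂)^(γ−1) = 439 × (35.9/9.39)^0.667 = 439 × 2.445 = 1073 K.
W_by = nCᵥ(T₁ − T₂) = (0.891)(12.47)(439 − 1073) = -7049 J.

W ≈ -7050 J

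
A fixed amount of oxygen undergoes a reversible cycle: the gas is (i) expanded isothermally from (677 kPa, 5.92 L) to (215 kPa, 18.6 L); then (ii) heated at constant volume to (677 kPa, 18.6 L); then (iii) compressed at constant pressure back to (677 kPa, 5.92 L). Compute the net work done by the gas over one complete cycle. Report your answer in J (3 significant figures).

W_net ≈ -4000 J

Leg (i): W = PᵢVᵢ ln(V_f/Vᵢ) = (4008) ln(18.6/5.92) = 4588 J.
Leg (ii): W = 0.
Leg (iii): W = PΔV = (677)(5.92 − 18.6) = -8584 J.
W_net = 4588 − 8584 = -3996 J.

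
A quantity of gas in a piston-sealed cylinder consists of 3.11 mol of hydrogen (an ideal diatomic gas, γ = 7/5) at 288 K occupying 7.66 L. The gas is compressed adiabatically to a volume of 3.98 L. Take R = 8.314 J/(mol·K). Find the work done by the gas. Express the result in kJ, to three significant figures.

W ≈ -5.57 kJ

Adiabatic: TV^(γ−1) = const with γ = 7/5.
T₂ = T₁ (V₁/V₂)^(γ−1) = 288 × (7.66/3.98)^0.4 = 288 × 1.299 = 374.2 K.
W_by = nCᵥ(T₁ − T₂) = (3.11)(20.79)(288 − 374.2) = -5574 J.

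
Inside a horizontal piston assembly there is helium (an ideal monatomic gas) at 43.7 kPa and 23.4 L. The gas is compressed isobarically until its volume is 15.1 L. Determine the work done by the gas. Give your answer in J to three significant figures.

Isobaric: W = P ΔV.
W = (43.7 kPa)(15.1 − 23.4 L) = (43.7)(-8.3) = -362.7 J.

W ≈ -363 J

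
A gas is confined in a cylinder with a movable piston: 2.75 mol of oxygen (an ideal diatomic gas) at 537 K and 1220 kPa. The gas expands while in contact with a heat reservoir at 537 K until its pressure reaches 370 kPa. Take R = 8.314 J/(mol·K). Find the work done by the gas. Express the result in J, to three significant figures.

Isothermal process: W = nRT ln(V₂/V₁) = nRT ln(P₁/P₂).
W = (2.75)(8.314)(537) × ln(1220/370)
  = 12278 × ln(3.297) = 12278 × 1.193
W_by_gas = 14649 J.

W ≈ 14600 J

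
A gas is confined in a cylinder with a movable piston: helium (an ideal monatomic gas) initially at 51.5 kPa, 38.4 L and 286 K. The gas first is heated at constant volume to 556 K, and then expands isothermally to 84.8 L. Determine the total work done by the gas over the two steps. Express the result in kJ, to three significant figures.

Step 1 (isochoric): W = 0 (constant volume).
After step 1: P = 100.1 kPa (V unchanged).
Step 2 (isothermal): W = P₁V₁ ln(V₂/V₁) = (3845) ln(84.8/38.4) = 3046 J.
W_total = 0 + 3046 = 3046 J.

W_total ≈ 3.05 kJ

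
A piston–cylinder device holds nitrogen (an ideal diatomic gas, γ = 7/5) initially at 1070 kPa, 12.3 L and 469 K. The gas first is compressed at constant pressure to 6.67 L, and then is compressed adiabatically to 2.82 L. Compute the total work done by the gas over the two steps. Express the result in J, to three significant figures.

W_total ≈ -13400 J

Step 1 (isobaric): W = PΔV = (1070 kPa)(6.67 − 12.3 L) = -6024 J.
After step 1: P = 1070 kPa, V = 6.67 L, T = 254.3 K.
Step 2 (adiabatic): W = (P₁V₁ − P₂V₂)/(γ−1) = (7137 − 10071)/0.4 = -7335 J.
W_total = -6024 − 7335 = -13359 J.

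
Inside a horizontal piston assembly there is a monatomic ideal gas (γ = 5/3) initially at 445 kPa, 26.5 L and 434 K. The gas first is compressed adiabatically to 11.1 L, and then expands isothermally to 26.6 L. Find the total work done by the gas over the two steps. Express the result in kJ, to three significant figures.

Step 1 (adiabatic): W = (P₁V₁ − P₂V₂)/(γ−1) = (11792 − 21065)/0.667 = -13908 J.
After step 1: P = 1898 kPa, V = 11.1 L, T = 775.2 K.
Step 2 (isothermal): W = P₁V₁ ln(V₂/V₁) = (21065) ln(26.6/11.1) = 18410 J.
W_total = -13908 + 18410 = 4502 J.

W_total ≈ 4.50 kJ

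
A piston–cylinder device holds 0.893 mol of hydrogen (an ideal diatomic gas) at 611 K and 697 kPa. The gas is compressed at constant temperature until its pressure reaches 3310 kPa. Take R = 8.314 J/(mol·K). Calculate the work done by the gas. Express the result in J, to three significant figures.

Isothermal process: W = nRT ln(V₂/V₁) = nRT ln(P₁/P₂).
W = (0.893)(8.314)(611) × ln(697/3310)
  = 4536 × ln(0.2106) = 4536 × -1.558
W_by_gas = -7067 J.

W ≈ -7070 J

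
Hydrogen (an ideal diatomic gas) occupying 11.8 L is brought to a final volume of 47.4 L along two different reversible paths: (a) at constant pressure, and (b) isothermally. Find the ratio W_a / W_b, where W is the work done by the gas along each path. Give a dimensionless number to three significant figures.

W_a / W_b ≈ 2.17

Path (a) isobaric: W = P₁(V₂ − V₁) → W_a/(P₁V₁) = 3.017.
Path (b) isothermal: W = P₁V₁ ln(V₂/V₁) → W_b/(P₁V₁) = 1.391.
W_a / W_b = 3.017 / 1.391 = 2.17.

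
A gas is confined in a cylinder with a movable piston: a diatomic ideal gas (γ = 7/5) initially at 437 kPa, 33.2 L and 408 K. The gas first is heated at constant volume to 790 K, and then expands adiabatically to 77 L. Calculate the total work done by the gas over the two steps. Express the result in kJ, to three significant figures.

W_total ≈ 20.1 kJ

Step 1 (isochoric): W = 0 (constant volume).
After step 1: P = 846.2 kPa (V unchanged).
Step 2 (adiabatic): W = (P₁V₁ − P₂V₂)/(γ−1) = (28092 − 20065)/0.4 = 20067 J.
W_total = 0 + 20067 = 20067 J.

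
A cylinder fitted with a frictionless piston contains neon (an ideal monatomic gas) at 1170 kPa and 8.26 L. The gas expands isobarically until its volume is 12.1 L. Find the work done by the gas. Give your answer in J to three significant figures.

Isobaric: W = P ΔV.
W = (1170 kPa)(12.1 − 8.26 L) = (1170)(3.84) = 4493 J.

W ≈ 4490 J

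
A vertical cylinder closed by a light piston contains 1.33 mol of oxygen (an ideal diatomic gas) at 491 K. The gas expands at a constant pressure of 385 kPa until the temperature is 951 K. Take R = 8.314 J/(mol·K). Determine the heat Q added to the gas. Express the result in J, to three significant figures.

Q ≈ 17800 J

Isobaric: W = nRΔT = (1.33)(8.314)(460) = 5087 J.
ΔU = nCᵥΔT with Cᵥ = 5R/2: ΔU = (1.33)(20.79)(460) = 12716 J.
Q = ΔU + W = 12716 + 5087 = 17803 J.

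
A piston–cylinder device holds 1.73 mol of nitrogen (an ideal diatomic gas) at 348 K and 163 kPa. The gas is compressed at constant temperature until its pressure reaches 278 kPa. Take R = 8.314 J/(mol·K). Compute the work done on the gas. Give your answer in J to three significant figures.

Isothermal process: W = nRT ln(V₂/V₁) = nRT ln(P₁/P₂).
W = (1.73)(8.314)(348) × ln(163/278)
  = 5005 × ln(0.5863) = 5005 × -0.5339
W_by_gas = -2672 J; work on gas = −W_by = 2672 J.

W ≈ 2670 J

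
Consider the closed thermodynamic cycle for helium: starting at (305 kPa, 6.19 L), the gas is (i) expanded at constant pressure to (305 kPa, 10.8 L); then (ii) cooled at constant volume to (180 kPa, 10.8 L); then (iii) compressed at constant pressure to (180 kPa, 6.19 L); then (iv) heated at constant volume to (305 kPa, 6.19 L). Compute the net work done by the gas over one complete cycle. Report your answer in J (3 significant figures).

Constant-volume legs do no work.
W(i) = (305)(10.8 − 6.19) = 1406 J; W(iii) = (180)(6.19 − 10.8) = -829.8 J.
W_net = 1406 − 829.8 = 576.3 J (the clockwise enclosed area).

W_net ≈ 576 J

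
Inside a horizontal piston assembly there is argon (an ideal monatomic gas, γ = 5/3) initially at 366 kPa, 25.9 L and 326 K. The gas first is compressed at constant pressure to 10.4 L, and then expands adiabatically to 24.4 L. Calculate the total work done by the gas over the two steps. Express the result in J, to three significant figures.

Step 1 (isobaric): W = PΔV = (366 kPa)(10.4 − 25.9 L) = -5673 J.
After step 1: P = 366 kPa, V = 10.4 L, T = 130.9 K.
Step 2 (adiabatic): W = (P₁V₁ − P₂V₂)/(γ−1) = (3806 − 2156)/0.667 = 2476 J.
W_total = -5673 + 2476 = -3197 J.

W_total ≈ -3200 J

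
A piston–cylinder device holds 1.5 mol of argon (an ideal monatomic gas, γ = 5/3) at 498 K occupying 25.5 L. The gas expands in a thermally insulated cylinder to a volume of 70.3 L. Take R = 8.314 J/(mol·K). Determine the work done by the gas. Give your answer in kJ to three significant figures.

W ≈ 4.58 kJ

Adiabatic: TV^(γ−1) = const with γ = 5/3.
T₂ = T₁ (V₁/V₂)^(γ−1) = 498 × (25.5/70.3)^0.667 = 498 × 0.5086 = 253.3 K.
W_by = nCᵥ(T₁ − T₂) = (1.5)(12.47)(498 − 253.3) = 4578 J.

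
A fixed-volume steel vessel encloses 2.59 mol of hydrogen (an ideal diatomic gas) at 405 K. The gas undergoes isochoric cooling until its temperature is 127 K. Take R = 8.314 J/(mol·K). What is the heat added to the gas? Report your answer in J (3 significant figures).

Q ≈ -15000 J

Constant volume ⇒ W = 0, so Q = ΔU = nCᵥΔT with Cᵥ = 5R/2 = 20.79 J/(mol·K).
ΔU = (2.59)(20.79)(127 − 405) = -14966 J.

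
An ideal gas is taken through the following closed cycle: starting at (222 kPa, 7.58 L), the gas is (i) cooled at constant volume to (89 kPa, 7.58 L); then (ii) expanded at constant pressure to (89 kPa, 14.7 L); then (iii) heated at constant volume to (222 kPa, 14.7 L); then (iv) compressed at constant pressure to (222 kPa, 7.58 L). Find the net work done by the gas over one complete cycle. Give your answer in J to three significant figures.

W_net ≈ -947 J

Constant-volume legs do no work.
W(ii) = (89)(14.7 − 7.58) = 633.7 J; W(iv) = (222)(7.58 − 14.7) = -1581 J.
W_net = 633.7 − 1581 = -947 J (the counter-clockwise enclosed area).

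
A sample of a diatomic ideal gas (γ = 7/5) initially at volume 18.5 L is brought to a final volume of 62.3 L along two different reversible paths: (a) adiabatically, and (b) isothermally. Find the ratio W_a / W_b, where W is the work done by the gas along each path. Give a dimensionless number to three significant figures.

W_a / W_b ≈ 0.792

Path (a) adiabatic: W = P₁V₁(1 − (V₁/V₂)^(γ−1))/(γ−1) → W_a/(P₁V₁) = 0.9618.
Path (b) isothermal: W = P₁V₁ ln(V₂/V₁) → W_b/(P₁V₁) = 1.214.
W_a / W_b = 0.9618 / 1.214 = 0.7921.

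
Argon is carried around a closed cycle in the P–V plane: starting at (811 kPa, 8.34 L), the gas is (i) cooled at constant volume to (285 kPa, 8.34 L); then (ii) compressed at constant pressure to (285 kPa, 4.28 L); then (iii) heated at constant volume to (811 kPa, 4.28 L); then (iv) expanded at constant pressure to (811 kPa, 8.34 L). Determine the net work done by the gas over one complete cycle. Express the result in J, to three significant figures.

W_net ≈ 2140 J

Constant-volume legs do no work.
W(ii) = (285)(4.28 − 8.34) = -1157 J; W(iv) = (811)(8.34 − 4.28) = 3293 J.
W_net = -1157 + 3293 = 2136 J (the clockwise enclosed area).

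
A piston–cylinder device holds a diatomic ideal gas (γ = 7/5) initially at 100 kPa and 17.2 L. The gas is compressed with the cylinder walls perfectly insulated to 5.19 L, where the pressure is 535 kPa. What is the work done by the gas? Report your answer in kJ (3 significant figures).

Adiabatic: W = (P₁V₁ − P₂V₂)/(γ − 1) with γ = 7/5.
P₁V₁ = 1720 J, P₂V₂ = 2777 J.
W = (1720 − 2777) / 0.4 = -2642 J.

W ≈ -2.64 kJ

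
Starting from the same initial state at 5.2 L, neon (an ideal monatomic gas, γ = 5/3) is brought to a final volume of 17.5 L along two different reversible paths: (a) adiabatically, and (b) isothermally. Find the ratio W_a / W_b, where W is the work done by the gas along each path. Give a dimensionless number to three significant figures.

W_a / W_b ≈ 0.686

Path (a) adiabatic: W = P₁V₁(1 − (V₁/V₂)^(γ−1))/(γ−1) → W_a/(P₁V₁) = 0.8321.
Path (b) isothermal: W = P₁V₁ ln(V₂/V₁) → W_b/(P₁V₁) = 1.214.
W_a / W_b = 0.8321 / 1.214 = 0.6856.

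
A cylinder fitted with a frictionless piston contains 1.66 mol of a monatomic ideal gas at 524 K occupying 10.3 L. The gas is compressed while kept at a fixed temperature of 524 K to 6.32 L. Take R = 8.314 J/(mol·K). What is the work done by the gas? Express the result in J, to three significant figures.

W ≈ -3530 J

Isothermal: W = nRT ln(V₂/V₁).
W = (1.66)(8.314)(524) × ln(6.32/10.3)
  = 7232 × -0.4884
W_by_gas = -3532 J.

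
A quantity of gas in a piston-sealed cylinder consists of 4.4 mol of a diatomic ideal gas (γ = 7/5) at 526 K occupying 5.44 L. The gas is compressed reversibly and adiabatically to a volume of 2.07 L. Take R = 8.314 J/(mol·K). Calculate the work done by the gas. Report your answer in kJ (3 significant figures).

W ≈ -22.7 kJ

Adiabatic: TV^(γ−1) = const with γ = 7/5.
T₂ = T₁ (V₁/V₂)^(γ−1) = 526 × (5.44/2.07)^0.4 = 526 × 1.472 = 774.2 K.
W_by = nCᵥ(T₁ − T₂) = (4.4)(20.79)(526 − 774.2) = -22696 J.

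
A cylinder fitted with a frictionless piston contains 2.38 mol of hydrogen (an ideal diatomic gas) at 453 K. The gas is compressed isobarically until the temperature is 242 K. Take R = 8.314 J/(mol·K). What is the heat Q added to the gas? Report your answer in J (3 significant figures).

Q ≈ -14600 J

Isobaric: W = nRΔT = (2.38)(8.314)(-211) = -4175 J.
ΔU = nCᵥΔT with Cᵥ = 5R/2: ΔU = (2.38)(20.79)(-211) = -10438 J.
Q = ΔU + W = -10438 − 4175 = -14613 J.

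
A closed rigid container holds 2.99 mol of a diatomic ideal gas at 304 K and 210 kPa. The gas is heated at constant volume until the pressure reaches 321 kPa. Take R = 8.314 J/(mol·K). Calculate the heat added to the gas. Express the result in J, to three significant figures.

Q ≈ 9990 J

Constant volume ⇒ W = 0, so Q = ΔU = nCᵥΔT with Cᵥ = 5R/2 = 20.79 J/(mol·K).
At constant V, T₂/T₁ = P₂/P₁ ⇒ ΔT = T₁(P₂/P₁ − 1) = 304·(321/210 − 1) = 160.7 K.
ΔU = (2.99)(20.79)(160.7) = 9986 J.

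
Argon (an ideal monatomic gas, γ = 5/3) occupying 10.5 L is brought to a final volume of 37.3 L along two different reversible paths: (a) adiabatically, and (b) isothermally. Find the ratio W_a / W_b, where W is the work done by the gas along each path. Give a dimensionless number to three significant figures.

Path (a) adiabatic: W = P₁V₁(1 − (V₁/V₂)^(γ−1))/(γ−1) → W_a/(P₁V₁) = 0.8557.
Path (b) isothermal: W = P₁V₁ ln(V₂/V₁) → W_b/(P₁V₁) = 1.268.
W_a / W_b = 0.8557 / 1.268 = 0.6751.

W_a / W_b ≈ 0.675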